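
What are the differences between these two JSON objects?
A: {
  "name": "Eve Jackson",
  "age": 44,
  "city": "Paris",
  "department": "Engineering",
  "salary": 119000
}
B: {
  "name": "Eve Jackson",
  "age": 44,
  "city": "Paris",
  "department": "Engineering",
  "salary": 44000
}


Comparing each field (in key order):
  name: same
  age: same
  city: same
  department: same
  salary: DIFFERENT
Differences:
  salary: 119000 -> 44000

1 field(s) changed

1 change: salary


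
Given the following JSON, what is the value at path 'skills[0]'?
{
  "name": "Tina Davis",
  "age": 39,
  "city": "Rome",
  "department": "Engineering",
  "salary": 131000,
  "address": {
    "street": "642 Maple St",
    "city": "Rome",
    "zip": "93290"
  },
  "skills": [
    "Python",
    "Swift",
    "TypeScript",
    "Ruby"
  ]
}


Query: skills[0]
Path: skills -> first element
Value: Python

Python


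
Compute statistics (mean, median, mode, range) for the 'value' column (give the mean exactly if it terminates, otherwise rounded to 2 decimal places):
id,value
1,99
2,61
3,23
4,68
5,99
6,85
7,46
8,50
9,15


Data: [99, 61, 23, 68, 99, 85, 46, 50, 15]
Count: 9
Sum: 546
Mean: 546/9 ≈ 60.67 (rounded to 2 decimal places)
Sorted: [15, 23, 46, 50, 61, 68, 85, 99, 99]
Median: 61.0
Mode: 99 (2 times)
Range: 99 - 15 = 84
Min: 15, Max: 99

mean≈60.67, median=61.0, mode=99, range=84


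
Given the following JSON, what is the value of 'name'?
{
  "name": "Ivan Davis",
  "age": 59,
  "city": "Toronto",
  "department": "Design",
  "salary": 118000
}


Looking up field 'name'
Value: Ivan Davis

Ivan Davis


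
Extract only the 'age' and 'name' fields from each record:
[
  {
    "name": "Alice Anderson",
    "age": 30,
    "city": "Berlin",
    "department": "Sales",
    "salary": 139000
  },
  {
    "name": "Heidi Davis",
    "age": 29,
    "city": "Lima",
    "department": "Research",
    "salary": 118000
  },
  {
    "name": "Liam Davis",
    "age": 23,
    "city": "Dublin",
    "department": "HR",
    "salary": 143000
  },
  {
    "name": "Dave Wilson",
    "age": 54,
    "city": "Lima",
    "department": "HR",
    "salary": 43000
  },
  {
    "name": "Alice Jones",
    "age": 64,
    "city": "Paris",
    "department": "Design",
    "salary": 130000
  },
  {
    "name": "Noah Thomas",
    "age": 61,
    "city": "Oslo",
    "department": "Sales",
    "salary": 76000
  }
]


Original: 6 records with fields: name, age, city, department, salary
Keep: ['age', 'name']
Drop: ['city', 'department', 'salary']
Result: 6 records, 2 fields each

[
  {
    "age": 30,
    "name": "Alice Anderson"
  },
  {
    "age": 29,
    "name": "Heidi Davis"
  },
  {
    "age": 23,
    "name": "Liam Davis"
  },
  {
    "age": 54,
    "name": "Dave Wilson"
  },
  {
    "age": 64,
    "name": "Alice Jones"
  },
  {
    "age": 61,
    "name": "Noah Thomas"
  }
]


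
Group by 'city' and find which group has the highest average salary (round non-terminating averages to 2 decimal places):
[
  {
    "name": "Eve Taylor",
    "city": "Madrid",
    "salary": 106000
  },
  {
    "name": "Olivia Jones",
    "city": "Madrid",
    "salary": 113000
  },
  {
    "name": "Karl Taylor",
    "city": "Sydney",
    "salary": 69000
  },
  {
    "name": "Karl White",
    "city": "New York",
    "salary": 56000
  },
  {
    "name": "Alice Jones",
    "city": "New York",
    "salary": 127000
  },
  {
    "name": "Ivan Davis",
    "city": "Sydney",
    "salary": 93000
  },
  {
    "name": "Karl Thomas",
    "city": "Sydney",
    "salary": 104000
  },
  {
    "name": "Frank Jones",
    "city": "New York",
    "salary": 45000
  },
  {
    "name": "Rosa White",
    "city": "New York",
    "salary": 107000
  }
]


Group by: city

Groups:
  Madrid: 2 people, avg salary = 219000/2 = $109500
  New York: 4 people, avg salary = 335000/4 = $83750
  Sydney: 3 people, avg salary = 266000/3 ≈ $88666.67

Highest average salary: Madrid ($109500)

Madrid ($109500)


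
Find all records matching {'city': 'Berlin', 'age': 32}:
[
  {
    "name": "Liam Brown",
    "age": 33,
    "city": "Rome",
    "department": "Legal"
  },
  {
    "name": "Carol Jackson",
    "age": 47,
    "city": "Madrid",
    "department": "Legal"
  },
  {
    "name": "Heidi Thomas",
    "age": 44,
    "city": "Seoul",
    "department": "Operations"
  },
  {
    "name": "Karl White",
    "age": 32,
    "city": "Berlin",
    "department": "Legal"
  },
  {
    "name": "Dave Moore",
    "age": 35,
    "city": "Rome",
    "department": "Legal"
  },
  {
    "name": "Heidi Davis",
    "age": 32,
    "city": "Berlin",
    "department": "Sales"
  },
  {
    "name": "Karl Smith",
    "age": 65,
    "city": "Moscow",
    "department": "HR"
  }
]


Search criteria: {'city': 'Berlin', 'age': 32}

Checking 7 records:
  Liam Brown: {city: Rome, age: 33}
  Carol Jackson: {city: Madrid, age: 47}
  Heidi Thomas: {city: Seoul, age: 44}
  Karl White: {city: Berlin, age: 32} <-- MATCH
  Dave Moore: {city: Rome, age: 35}
  Heidi Davis: {city: Berlin, age: 32} <-- MATCH
  Karl Smith: {city: Moscow, age: 65}

Matches: ["Karl White", "Heidi Davis"]

["Karl White", "Heidi Davis"]


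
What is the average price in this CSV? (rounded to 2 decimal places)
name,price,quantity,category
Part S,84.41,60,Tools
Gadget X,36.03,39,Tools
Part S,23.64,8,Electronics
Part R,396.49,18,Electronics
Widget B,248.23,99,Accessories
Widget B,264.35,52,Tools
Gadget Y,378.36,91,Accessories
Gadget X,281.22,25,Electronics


Computing average price:
Values: [84.41, 36.03, 23.64, 396.49, 248.23, 264.35, 378.36, 281.22]
Sum = 1712.73
Count = 8
Average = 1712.73/8 = 214.09125 exactly -> 214.09 (rounded half-up to 2 decimal places)

214.09


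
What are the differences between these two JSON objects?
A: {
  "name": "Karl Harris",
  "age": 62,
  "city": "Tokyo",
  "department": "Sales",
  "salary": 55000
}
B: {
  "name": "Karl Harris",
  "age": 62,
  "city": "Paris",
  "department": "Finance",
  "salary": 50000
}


Comparing each field (in key order):
  name: same
  age: same
  city: DIFFERENT
  department: DIFFERENT
  salary: DIFFERENT
Differences:
  city: Tokyo -> Paris
  department: Sales -> Finance
  salary: 55000 -> 50000

3 field(s) changed

3 changes: city, department, salary


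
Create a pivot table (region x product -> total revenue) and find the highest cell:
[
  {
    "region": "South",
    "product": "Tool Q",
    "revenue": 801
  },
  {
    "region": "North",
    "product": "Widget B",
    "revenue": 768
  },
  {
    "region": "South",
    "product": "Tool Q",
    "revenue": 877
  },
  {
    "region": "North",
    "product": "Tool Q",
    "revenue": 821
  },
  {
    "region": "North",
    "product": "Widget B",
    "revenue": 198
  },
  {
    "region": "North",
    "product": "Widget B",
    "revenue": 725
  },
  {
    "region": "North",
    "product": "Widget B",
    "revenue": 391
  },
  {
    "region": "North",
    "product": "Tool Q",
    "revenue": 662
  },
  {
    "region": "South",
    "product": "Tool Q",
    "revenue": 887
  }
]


Pivot: region (rows) x product (columns) -> total revenue

     Tool Q        Widget B    
North         1483          2082  
South         2565             0  

Highest: South / Tool Q = $2565

South / Tool Q = $2565


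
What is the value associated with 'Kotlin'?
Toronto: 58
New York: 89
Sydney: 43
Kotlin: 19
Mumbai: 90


Looking up key 'Kotlin'
Value: 19

19


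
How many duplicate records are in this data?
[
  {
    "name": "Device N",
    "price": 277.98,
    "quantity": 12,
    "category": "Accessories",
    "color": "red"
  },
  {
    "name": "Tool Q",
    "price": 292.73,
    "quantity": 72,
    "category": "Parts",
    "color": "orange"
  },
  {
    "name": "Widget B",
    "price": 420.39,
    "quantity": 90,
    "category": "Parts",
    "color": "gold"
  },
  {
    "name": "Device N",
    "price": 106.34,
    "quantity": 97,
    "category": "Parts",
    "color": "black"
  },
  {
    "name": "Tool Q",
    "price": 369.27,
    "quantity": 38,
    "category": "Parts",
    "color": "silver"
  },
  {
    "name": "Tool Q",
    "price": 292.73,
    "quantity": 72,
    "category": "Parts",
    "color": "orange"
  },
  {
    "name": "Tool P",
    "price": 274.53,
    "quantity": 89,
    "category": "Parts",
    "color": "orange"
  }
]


Checking 7 records for duplicates:

  Row 1: Device N ($277.98, qty 12)
  Row 2: Tool Q ($292.73, qty 72)
  Row 3: Widget B ($420.39, qty 90)
  Row 4: Device N ($106.34, qty 97)
  Row 5: Tool Q ($369.27, qty 38)
  Row 6: Tool Q ($292.73, qty 72) <-- DUPLICATE
  Row 7: Tool P ($274.53, qty 89)

Duplicates found: 1
Unique records: 6

1 duplicates, 6 unique


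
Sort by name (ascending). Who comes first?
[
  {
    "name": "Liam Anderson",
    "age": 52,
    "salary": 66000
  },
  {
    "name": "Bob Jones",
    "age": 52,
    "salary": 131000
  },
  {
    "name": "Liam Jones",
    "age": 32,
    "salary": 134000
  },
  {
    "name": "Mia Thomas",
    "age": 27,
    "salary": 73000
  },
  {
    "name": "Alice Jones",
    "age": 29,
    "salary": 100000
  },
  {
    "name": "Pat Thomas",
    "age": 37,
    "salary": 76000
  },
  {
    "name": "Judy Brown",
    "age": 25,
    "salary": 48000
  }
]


Sort by: name (ascending)

Sorted order:
  1. Alice Jones (name = Alice Jones)
  2. Bob Jones (name = Bob Jones)
  3. Judy Brown (name = Judy Brown)
  4. Liam Anderson (name = Liam Anderson)
  5. Liam Jones (name = Liam Jones)
  6. Mia Thomas (name = Mia Thomas)
  7. Pat Thomas (name = Pat Thomas)

First: Alice Jones

Alice Jones


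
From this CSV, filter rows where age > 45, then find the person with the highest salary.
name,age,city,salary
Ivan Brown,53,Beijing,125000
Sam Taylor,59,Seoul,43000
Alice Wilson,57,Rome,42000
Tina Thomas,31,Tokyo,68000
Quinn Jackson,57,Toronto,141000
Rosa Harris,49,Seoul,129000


Filter: age > 45
Sort by: salary (descending)

Filtered records (5):
  Quinn Jackson, age 57, salary $141000
  Rosa Harris, age 49, salary $129000
  Ivan Brown, age 53, salary $125000
  Sam Taylor, age 59, salary $43000
  Alice Wilson, age 57, salary $42000

Highest salary: Quinn Jackson ($141000)

Quinn Jackson


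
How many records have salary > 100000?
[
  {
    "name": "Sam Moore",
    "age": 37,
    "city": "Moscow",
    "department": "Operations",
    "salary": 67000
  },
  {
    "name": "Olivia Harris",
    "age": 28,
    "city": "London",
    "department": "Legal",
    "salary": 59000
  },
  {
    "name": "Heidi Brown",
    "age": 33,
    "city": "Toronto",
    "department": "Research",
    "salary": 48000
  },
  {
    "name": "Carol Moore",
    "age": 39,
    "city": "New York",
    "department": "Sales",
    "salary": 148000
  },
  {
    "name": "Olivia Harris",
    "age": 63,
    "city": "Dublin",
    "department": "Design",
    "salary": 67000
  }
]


Data: 5 records
Condition: salary > 100000

Checking each record:
  Sam Moore: 67000
  Olivia Harris: 59000
  Heidi Brown: 48000
  Carol Moore: 148000 MATCH
  Olivia Harris: 67000

Count: 1

1


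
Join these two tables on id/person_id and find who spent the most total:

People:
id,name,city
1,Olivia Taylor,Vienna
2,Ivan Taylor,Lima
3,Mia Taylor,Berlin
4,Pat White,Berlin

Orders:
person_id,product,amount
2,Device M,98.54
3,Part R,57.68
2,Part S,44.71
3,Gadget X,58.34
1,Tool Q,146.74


Join on: people.id = orders.person_id

Joined rows:
  Ivan Taylor (Lima) bought Device M for $98.54
  Mia Taylor (Berlin) bought Part R for $57.68
  Ivan Taylor (Lima) bought Part S for $44.71
  Mia Taylor (Berlin) bought Gadget X for $58.34
  Olivia Taylor (Vienna) bought Tool Q for $146.74

Total per person:
  Olivia Taylor: $146.74
  Ivan Taylor: $143.25
  Mia Taylor: $116.02

Top spender: Olivia Taylor ($146.74)

Olivia Taylor ($146.74)


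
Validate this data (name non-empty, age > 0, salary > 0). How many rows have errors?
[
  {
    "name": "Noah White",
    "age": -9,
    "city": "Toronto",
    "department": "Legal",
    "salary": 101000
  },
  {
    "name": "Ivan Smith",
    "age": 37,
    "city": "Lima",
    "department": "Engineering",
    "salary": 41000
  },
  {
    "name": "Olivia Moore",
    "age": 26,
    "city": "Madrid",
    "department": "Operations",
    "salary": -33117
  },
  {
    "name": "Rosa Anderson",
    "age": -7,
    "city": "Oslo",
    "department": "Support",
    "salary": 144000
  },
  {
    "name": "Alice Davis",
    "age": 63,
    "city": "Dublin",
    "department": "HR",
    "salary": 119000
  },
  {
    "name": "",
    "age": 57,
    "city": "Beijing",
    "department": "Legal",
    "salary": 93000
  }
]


Validating 6 records:
Rules: name non-empty, age > 0, salary > 0

  Row 1 (Noah White): negative age: -9
  Row 2 (Ivan Smith): OK
  Row 3 (Olivia Moore): negative salary: -33117
  Row 4 (Rosa Anderson): negative age: -7
  Row 5 (Alice Davis): OK
  Row 6 (???): empty name

Total errors: 4

4 errors


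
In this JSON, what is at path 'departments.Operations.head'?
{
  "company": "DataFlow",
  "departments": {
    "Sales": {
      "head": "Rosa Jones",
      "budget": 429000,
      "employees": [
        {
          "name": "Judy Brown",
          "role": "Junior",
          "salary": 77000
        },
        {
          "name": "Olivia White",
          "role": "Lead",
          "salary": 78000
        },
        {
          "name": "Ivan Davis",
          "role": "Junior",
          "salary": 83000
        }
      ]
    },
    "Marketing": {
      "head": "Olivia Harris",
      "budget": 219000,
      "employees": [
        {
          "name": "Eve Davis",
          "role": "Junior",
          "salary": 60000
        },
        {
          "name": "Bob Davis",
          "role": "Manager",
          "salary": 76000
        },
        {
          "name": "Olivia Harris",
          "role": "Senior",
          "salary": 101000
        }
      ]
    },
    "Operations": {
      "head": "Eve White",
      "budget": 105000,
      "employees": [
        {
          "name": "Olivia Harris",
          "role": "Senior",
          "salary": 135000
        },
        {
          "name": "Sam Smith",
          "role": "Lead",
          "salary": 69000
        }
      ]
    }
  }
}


Path: departments.Operations.head

Navigate:
  -> departments
  -> Operations
  -> head = 'Eve White'

Eve White


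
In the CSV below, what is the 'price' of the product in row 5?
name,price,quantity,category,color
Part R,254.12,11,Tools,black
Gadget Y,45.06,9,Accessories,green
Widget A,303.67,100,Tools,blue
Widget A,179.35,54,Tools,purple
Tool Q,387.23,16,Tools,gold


Query: Row 5 ('Tool Q'), column 'price'
Value: 387.23

387.23


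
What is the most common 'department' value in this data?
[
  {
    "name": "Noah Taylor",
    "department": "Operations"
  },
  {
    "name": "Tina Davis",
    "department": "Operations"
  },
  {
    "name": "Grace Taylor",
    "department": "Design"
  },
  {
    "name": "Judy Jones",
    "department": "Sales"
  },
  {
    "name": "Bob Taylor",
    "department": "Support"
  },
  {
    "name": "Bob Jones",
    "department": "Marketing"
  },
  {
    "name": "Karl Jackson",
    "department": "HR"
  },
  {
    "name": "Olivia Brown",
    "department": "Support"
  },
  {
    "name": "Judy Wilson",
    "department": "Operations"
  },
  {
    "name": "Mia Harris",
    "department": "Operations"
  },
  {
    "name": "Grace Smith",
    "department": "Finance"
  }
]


Counting 'department' values across 11 records:

  Operations: 4 ####
  Support: 2 ##
  Design: 1 #
  Sales: 1 #
  Marketing: 1 #
  HR: 1 #
  Finance: 1 #

Most common: Operations (4 times)

Operations (4 times)


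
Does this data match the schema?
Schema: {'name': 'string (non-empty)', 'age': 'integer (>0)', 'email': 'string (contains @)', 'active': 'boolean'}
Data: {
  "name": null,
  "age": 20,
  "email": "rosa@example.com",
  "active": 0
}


Validating each field against schema:
  name: FAIL (null is not a string)
  age: OK (positive integer)
  email: OK (string with @)
  active: FAIL (0 is not a boolean)

Result: INVALID (2 errors: name, active)

INVALID (2 errors: name, active)


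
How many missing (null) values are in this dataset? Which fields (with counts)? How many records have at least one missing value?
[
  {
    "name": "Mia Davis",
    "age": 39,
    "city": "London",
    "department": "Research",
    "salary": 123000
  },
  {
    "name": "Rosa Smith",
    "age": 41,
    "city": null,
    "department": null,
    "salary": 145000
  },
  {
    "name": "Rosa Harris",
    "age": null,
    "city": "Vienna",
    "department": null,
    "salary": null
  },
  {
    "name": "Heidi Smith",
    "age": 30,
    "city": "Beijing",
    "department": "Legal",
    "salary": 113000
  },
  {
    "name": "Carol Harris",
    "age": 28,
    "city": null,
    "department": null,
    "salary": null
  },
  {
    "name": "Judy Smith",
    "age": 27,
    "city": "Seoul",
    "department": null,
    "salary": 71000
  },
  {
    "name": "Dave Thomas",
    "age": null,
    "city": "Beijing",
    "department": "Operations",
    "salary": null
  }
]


Checking for missing (null) values in 7 records:

  Mia Davis: complete
  Rosa Smith: city, department
  Rosa Harris: age, department, salary
  Heidi Smith: complete
  Carol Harris: city, department, salary
  Judy Smith: department
  Dave Thomas: age, salary

Per field:
  name: 0 missing
  age: 2 missing
  city: 2 missing
  department: 4 missing
  salary: 3 missing

Total missing values: 11
Records with any missing: 5

11 missing values (age: 2, city: 2, department: 4, salary: 3); 5 incomplete records


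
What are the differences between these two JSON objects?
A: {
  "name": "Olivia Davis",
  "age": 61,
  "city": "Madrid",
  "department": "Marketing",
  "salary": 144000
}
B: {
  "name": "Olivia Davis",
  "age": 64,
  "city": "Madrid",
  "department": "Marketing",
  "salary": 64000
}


Comparing each field (in key order):
  name: same
  age: DIFFERENT
  city: same
  department: same
  salary: DIFFERENT
Differences:
  age: 61 -> 64
  salary: 144000 -> 64000

2 field(s) changed

2 changes: age, salary


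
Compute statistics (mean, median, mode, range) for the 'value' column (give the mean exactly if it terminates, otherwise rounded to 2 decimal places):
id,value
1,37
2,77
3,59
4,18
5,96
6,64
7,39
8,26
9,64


Data: [37, 77, 59, 18, 96, 64, 39, 26, 64]
Count: 9
Sum: 480
Mean: 480/9 ≈ 53.33 (rounded to 2 decimal places)
Sorted: [18, 26, 37, 39, 59, 64, 64, 77, 96]
Median: 59.0
Mode: 64 (2 times)
Range: 96 - 18 = 78
Min: 18, Max: 96

mean≈53.33, median=59.0, mode=64, range=78


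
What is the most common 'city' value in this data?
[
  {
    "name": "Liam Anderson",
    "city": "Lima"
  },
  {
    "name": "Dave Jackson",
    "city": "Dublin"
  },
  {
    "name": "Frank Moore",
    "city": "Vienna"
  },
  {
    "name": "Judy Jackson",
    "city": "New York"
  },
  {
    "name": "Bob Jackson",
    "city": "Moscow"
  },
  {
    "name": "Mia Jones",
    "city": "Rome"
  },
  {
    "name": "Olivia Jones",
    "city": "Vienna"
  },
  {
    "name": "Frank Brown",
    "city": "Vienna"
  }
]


Counting 'city' values across 8 records:

  Vienna: 3 ###
  Lima: 1 #
  Dublin: 1 #
  New York: 1 #
  Moscow: 1 #
  Rome: 1 #

Most common: Vienna (3 times)

Vienna (3 times)


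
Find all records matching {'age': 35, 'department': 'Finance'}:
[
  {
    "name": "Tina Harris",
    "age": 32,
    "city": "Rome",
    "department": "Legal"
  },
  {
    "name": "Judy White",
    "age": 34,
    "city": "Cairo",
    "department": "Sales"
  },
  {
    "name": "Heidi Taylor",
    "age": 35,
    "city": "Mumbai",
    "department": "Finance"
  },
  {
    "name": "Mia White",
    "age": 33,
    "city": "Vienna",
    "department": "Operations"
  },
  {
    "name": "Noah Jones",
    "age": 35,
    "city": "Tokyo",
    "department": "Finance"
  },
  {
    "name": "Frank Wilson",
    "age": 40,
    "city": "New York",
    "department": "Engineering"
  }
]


Search criteria: {'age': 35, 'department': 'Finance'}

Checking 6 records:
  Tina Harris: {age: 32, department: Legal}
  Judy White: {age: 34, department: Sales}
  Heidi Taylor: {age: 35, department: Finance} <-- MATCH
  Mia White: {age: 33, department: Operations}
  Noah Jones: {age: 35, department: Finance} <-- MATCH
  Frank Wilson: {age: 40, department: Engineering}

Matches: ["Heidi Taylor", "Noah Jones"]

["Heidi Taylor", "Noah Jones"]


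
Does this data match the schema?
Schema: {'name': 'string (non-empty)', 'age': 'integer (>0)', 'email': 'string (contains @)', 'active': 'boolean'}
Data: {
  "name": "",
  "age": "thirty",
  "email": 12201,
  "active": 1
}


Validating each field against schema:
  name: FAIL ("" is an empty string)
  age: FAIL ("thirty" is not an integer)
  email: FAIL (12201 is not a string)
  active: FAIL (1 is not a boolean)

Result: INVALID (4 errors: name, age, email, active)

INVALID (4 errors: name, age, email, active)


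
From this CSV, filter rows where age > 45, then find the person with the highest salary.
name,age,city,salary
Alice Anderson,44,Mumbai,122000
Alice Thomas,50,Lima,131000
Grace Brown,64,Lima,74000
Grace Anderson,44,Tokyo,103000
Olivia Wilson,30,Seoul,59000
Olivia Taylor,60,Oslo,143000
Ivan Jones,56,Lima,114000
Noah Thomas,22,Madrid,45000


Filter: age > 45
Sort by: salary (descending)

Filtered records (4):
  Olivia Taylor, age 60, salary $143000
  Alice Thomas, age 50, salary $131000
  Ivan Jones, age 56, salary $114000
  Grace Brown, age 64, salary $74000

Highest salary: Olivia Taylor ($143000)

Olivia Taylor


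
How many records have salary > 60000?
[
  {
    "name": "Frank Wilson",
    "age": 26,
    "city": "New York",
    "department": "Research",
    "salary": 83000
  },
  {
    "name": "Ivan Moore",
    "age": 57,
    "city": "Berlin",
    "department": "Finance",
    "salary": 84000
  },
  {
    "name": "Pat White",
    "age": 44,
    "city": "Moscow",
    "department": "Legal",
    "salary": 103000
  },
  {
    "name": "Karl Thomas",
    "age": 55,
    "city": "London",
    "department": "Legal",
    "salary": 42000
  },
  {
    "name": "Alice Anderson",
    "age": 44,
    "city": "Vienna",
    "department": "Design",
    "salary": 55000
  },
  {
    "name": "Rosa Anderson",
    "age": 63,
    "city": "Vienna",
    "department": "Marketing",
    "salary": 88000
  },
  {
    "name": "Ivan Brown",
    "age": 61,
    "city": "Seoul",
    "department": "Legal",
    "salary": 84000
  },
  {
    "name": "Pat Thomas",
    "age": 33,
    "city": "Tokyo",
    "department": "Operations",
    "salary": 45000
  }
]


Data: 8 records
Condition: salary > 60000

Checking each record:
  Frank Wilson: 83000 MATCH
  Ivan Moore: 84000 MATCH
  Pat White: 103000 MATCH
  Karl Thomas: 42000
  Alice Anderson: 55000
  Rosa Anderson: 88000 MATCH
  Ivan Brown: 84000 MATCH
  Pat Thomas: 45000

Count: 5

5


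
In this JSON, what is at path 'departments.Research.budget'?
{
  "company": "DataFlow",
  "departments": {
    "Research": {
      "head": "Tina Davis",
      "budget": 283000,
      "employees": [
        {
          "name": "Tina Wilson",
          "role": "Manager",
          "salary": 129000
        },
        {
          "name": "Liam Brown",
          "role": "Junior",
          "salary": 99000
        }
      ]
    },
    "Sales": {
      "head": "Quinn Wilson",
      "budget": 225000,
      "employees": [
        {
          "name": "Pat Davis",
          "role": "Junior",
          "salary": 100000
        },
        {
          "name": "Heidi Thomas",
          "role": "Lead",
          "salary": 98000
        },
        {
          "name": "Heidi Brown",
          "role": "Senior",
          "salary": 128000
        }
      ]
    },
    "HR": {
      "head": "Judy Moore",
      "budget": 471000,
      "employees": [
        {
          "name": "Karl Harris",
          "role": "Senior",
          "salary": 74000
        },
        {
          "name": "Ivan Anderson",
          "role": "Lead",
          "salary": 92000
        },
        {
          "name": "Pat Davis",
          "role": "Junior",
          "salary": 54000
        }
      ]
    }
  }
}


Path: departments.Research.budget

Navigate:
  -> departments
  -> Research
  -> budget = 283000

283000


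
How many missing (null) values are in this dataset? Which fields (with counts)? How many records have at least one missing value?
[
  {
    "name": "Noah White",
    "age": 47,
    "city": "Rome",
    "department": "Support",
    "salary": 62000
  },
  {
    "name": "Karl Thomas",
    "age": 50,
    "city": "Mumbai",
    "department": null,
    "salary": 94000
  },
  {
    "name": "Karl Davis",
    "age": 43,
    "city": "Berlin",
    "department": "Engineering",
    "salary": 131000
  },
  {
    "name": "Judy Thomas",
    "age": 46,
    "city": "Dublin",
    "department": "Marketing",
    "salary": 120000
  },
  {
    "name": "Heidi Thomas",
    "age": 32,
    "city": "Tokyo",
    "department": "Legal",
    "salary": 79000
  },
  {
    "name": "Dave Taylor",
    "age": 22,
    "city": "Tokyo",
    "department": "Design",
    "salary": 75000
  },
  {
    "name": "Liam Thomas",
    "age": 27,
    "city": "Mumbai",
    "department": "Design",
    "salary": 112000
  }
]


Checking for missing (null) values in 7 records:

  Noah White: complete
  Karl Thomas: department
  Karl Davis: complete
  Judy Thomas: complete
  Heidi Thomas: complete
  Dave Taylor: complete
  Liam Thomas: complete

Per field:
  name: 0 missing
  age: 0 missing
  city: 0 missing
  department: 1 missing
  salary: 0 missing

Total missing values: 1
Records with any missing: 1

1 missing values (department: 1); 1 incomplete records


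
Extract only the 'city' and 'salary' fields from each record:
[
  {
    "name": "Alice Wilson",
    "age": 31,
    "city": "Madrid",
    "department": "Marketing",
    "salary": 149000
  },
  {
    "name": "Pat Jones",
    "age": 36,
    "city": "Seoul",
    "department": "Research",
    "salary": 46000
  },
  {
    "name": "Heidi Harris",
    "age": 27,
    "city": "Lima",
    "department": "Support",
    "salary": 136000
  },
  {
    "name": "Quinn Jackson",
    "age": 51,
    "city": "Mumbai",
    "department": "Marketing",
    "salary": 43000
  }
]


Original: 4 records with fields: name, age, city, department, salary
Keep: ['city', 'salary']
Drop: ['name', 'age', 'department']
Result: 4 records, 2 fields each

[
  {
    "city": "Madrid",
    "salary": 149000
  },
  {
    "city": "Seoul",
    "salary": 46000
  },
  {
    "city": "Lima",
    "salary": 136000
  },
  {
    "city": "Mumbai",
    "salary": 43000
  }
]


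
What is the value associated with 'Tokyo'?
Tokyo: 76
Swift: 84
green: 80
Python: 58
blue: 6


Looking up key 'Tokyo'
Value: 76

76


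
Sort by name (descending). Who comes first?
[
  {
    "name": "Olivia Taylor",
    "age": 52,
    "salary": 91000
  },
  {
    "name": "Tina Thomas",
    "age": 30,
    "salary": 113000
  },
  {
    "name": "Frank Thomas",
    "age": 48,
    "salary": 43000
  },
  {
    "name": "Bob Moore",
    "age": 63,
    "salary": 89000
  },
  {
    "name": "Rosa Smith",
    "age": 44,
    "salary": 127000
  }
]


Sort by: name (descending)

Sorted order:
  1. Tina Thomas (name = Tina Thomas)
  2. Rosa Smith (name = Rosa Smith)
  3. Olivia Taylor (name = Olivia Taylor)
  4. Frank Thomas (name = Frank Thomas)
  5. Bob Moore (name = Bob Moore)

First: Tina Thomas

Tina Thomas


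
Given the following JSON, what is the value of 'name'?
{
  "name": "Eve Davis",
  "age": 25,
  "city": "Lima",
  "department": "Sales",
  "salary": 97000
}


Looking up field 'name'
Value: Eve Davis

Eve Davis


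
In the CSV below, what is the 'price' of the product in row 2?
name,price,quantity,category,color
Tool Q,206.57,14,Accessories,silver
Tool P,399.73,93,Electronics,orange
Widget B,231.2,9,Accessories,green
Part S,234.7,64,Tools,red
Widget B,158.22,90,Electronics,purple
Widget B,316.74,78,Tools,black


Query: Row 2 ('Tool P'), column 'price'
Value: 399.73

399.73


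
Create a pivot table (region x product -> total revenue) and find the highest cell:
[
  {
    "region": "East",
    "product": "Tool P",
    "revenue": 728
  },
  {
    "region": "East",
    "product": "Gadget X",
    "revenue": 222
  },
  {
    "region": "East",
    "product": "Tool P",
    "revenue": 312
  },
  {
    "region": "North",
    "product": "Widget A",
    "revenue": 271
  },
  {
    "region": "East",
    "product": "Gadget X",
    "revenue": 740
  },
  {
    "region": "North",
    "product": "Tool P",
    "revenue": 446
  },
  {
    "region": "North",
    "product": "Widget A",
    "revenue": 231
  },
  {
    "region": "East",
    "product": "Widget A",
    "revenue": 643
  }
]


Pivot: region (rows) x product (columns) -> total revenue

     Gadget X      Tool P        Widget A    
East           962          1040           643  
North            0           446           502  

Highest: East / Tool P = $1040

East / Tool P = $1040


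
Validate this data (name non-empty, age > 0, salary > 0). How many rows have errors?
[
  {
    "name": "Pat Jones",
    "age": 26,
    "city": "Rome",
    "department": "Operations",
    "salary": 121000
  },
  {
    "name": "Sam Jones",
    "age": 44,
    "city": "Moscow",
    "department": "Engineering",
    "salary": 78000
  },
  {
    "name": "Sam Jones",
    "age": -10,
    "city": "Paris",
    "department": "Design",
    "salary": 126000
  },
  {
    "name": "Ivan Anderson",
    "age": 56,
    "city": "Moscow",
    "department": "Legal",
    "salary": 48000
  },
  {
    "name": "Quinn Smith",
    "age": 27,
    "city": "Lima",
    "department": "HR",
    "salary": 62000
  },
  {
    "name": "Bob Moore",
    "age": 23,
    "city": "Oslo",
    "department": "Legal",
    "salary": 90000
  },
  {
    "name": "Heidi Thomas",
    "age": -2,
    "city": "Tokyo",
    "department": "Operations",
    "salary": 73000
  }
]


Validating 7 records:
Rules: name non-empty, age > 0, salary > 0

  Row 1 (Pat Jones): OK
  Row 2 (Sam Jones): OK
  Row 3 (Sam Jones): negative age: -10
  Row 4 (Ivan Anderson): OK
  Row 5 (Quinn Smith): OK
  Row 6 (Bob Moore): OK
  Row 7 (Heidi Thomas): negative age: -2

Total errors: 2

2 errors


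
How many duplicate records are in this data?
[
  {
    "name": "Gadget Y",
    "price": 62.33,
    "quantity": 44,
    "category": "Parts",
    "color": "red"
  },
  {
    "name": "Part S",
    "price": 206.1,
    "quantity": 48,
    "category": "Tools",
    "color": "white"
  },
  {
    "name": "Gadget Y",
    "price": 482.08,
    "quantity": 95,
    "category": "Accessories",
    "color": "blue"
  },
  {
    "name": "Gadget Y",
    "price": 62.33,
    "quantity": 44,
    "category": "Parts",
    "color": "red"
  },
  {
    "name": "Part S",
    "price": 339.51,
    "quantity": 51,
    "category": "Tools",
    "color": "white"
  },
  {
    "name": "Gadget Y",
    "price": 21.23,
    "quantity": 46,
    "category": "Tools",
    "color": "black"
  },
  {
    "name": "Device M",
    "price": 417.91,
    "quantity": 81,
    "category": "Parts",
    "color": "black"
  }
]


Checking 7 records for duplicates:

  Row 1: Gadget Y ($62.33, qty 44)
  Row 2: Part S ($206.1, qty 48)
  Row 3: Gadget Y ($482.08, qty 95)
  Row 4: Gadget Y ($62.33, qty 44) <-- DUPLICATE
  Row 5: Part S ($339.51, qty 51)
  Row 6: Gadget Y ($21.23, qty 46)
  Row 7: Device M ($417.91, qty 81)

Duplicates found: 1
Unique records: 6

1 duplicates, 6 unique


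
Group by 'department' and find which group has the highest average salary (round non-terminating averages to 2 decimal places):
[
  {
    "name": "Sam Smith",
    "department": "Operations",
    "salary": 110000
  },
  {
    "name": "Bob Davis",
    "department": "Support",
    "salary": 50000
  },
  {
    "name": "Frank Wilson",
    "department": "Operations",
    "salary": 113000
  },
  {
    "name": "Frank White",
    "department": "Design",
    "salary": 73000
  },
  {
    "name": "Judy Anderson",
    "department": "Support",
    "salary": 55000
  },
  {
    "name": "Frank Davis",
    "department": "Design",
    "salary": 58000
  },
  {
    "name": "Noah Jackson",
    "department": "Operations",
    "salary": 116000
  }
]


Group by: department

Groups:
  Design: 2 people, avg salary = 131000/2 = $65500
  Operations: 3 people, avg salary = 339000/3 = $113000
  Support: 2 people, avg salary = 105000/2 = $52500

Highest average salary: Operations ($113000)

Operations ($113000)


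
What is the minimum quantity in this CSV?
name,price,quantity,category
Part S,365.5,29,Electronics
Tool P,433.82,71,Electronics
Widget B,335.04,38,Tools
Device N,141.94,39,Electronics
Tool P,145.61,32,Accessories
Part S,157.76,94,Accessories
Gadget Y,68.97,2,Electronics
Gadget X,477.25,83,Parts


Computing minimum quantity:
Values: [29, 71, 38, 39, 32, 94, 2, 83]
Min = 2

2


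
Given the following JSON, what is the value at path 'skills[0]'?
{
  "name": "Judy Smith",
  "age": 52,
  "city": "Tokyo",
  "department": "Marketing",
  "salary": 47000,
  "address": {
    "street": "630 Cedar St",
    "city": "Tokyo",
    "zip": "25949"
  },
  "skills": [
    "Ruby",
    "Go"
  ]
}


Query: skills[0]
Path: skills -> first element
Value: Ruby

Ruby


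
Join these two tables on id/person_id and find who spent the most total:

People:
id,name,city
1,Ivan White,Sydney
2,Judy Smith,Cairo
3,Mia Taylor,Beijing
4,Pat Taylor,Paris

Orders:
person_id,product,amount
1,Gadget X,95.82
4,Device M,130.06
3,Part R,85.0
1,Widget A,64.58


Join on: people.id = orders.person_id

Joined rows:
  Ivan White (Sydney) bought Gadget X for $95.82
  Pat Taylor (Paris) bought Device M for $130.06
  Mia Taylor (Beijing) bought Part R for $85.0
  Ivan White (Sydney) bought Widget A for $64.58

Total per person:
  Ivan White: $160.40
  Pat Taylor: $130.06
  Mia Taylor: $85.00

Top spender: Ivan White ($160.40)

Ivan White ($160.40)


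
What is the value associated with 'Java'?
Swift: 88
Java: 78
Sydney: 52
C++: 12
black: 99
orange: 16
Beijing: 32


Looking up key 'Java'
Value: 78

78


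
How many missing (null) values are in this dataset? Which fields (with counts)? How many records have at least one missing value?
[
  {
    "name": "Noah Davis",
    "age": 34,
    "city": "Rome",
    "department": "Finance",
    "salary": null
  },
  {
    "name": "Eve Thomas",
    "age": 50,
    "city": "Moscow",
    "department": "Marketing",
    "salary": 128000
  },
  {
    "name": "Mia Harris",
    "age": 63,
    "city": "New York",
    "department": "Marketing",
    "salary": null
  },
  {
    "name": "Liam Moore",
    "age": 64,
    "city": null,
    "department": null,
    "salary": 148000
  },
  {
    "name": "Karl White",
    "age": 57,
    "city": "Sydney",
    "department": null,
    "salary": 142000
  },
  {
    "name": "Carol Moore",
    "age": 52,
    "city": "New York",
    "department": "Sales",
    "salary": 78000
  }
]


Checking for missing (null) values in 6 records:

  Noah Davis: salary
  Eve Thomas: complete
  Mia Harris: salary
  Liam Moore: city, department
  Karl White: department
  Carol Moore: complete

Per field:
  name: 0 missing
  age: 0 missing
  city: 1 missing
  department: 2 missing
  salary: 2 missing

Total missing values: 5
Records with any missing: 4

5 missing values (city: 1, department: 2, salary: 2); 4 incomplete records


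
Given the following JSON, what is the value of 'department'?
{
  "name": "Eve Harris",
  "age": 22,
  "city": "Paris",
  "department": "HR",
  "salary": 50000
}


Looking up field 'department'
Value: HR

HR


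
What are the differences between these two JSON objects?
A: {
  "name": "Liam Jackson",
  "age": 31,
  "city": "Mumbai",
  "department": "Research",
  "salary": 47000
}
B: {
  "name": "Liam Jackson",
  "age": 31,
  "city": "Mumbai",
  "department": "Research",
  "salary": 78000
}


Comparing each field (in key order):
  name: same
  age: same
  city: same
  department: same
  salary: DIFFERENT
Differences:
  salary: 47000 -> 78000

1 field(s) changed

1 change: salary


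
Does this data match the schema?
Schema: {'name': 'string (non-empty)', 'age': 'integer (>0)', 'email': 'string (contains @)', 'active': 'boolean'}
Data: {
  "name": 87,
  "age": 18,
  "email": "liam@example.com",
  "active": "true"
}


Validating each field against schema:
  name: FAIL (87 is not a string)
  age: OK (positive integer)
  email: OK (string with @)
  active: FAIL ("true" is not a boolean)

Result: INVALID (2 errors: name, active)

INVALID (2 errors: name, active)


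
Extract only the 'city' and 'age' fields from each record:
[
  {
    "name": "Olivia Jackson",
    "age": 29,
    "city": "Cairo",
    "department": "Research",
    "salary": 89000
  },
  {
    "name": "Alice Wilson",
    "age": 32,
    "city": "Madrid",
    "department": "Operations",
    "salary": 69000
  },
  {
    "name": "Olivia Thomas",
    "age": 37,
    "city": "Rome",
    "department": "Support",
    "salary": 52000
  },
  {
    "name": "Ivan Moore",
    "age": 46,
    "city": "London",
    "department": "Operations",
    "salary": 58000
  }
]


Original: 4 records with fields: name, age, city, department, salary
Keep: ['city', 'age']
Drop: ['name', 'department', 'salary']
Result: 4 records, 2 fields each

[
  {
    "city": "Cairo",
    "age": 29
  },
  {
    "city": "Madrid",
    "age": 32
  },
  {
    "city": "Rome",
    "age": 37
  },
  {
    "city": "London",
    "age": 46
  }
]


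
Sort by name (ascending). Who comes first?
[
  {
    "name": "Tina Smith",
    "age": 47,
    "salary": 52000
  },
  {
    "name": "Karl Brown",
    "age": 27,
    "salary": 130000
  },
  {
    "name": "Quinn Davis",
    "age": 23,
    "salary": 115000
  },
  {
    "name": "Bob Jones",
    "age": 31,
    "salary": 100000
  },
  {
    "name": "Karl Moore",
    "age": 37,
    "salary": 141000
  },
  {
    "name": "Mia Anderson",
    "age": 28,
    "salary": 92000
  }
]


Sort by: name (ascending)

Sorted order:
  1. Bob Jones (name = Bob Jones)
  2. Karl Brown (name = Karl Brown)
  3. Karl Moore (name = Karl Moore)
  4. Mia Anderson (name = Mia Anderson)
  5. Quinn Davis (name = Quinn Davis)
  6. Tina Smith (name = Tina Smith)

First: Bob Jones

Bob Jones


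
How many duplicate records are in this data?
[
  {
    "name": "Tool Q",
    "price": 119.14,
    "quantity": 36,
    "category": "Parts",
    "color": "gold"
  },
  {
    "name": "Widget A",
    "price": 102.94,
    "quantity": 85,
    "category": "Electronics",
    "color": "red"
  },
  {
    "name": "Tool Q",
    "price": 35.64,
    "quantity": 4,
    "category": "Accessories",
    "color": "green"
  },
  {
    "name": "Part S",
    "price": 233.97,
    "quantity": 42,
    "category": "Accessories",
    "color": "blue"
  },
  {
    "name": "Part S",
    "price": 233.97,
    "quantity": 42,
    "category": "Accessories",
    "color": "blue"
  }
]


Checking 5 records for duplicates:

  Row 1: Tool Q ($119.14, qty 36)
  Row 2: Widget A ($102.94, qty 85)
  Row 3: Tool Q ($35.64, qty 4)
  Row 4: Part S ($233.97, qty 42)
  Row 5: Part S ($233.97, qty 42) <-- DUPLICATE

Duplicates found: 1
Unique records: 4

1 duplicates, 4 unique


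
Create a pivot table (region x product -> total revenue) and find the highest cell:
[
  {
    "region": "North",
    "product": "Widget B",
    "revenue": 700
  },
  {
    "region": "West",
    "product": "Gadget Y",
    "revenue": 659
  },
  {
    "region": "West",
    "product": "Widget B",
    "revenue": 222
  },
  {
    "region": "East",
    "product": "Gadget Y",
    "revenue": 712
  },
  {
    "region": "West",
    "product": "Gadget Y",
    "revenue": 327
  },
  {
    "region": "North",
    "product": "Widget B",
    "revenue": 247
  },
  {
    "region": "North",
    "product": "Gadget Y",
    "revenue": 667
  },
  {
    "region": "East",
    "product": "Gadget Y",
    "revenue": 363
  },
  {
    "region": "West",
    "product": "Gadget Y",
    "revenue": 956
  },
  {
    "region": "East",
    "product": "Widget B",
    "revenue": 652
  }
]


Pivot: region (rows) x product (columns) -> total revenue

     Gadget Y      Widget B    
East          1075           652  
North          667           947  
West          1942           222  

Highest: West / Gadget Y = $1942

West / Gadget Y = $1942


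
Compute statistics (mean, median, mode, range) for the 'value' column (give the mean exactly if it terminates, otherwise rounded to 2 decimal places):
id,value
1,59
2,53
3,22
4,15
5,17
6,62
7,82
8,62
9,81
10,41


Data: [59, 53, 22, 15, 17, 62, 82, 62, 81, 41]
Count: 10
Sum: 494
Mean: 494/10 = 49.4
Sorted: [15, 17, 22, 41, 53, 59, 62, 62, 81, 82]
Median: 56.0
Mode: 62 (2 times)
Range: 82 - 15 = 67
Min: 15, Max: 82

mean=49.4, median=56.0, mode=62, range=67
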